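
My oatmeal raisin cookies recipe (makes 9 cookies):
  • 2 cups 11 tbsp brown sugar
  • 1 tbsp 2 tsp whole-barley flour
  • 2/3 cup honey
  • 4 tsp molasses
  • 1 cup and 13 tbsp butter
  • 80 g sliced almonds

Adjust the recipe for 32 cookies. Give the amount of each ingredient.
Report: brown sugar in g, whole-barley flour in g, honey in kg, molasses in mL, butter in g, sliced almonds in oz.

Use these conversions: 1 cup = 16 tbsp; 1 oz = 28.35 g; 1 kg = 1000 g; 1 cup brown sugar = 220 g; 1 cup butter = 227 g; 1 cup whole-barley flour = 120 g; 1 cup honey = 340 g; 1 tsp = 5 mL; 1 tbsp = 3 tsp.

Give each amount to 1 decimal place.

brown sugar: 2102.2 g; whole-barley flour: 44.4 g; honey: 0.8 kg; molasses: 71.1 mL; butter: 1462.9 g; sliced almonds: 10.0 oz

Scaling factor: 32/9.
brown sugar: (2 cup + 11 tbsp = 2.6875 cup) × 32/9 × 220 g/cup ≈ 2102.2 g
whole-barley flour: (1 tbsp + 2 tsp = 5/3 tbsp) × 32/9 ÷ 16 tbsp/cup × 120 g/cup ≈ 44.4 g
honey: 2/3 cup × 32/9 × 340 g/cup ÷ 1000 g/kg ≈ 0.8 kg
molasses: 4 tsp × 32/9 × 5 mL/tsp ≈ 71.1 mL
butter: (1 cup + 13 tbsp = 1.8125 cup) × 32/9 × 227 g/cup ≈ 1462.9 g
sliced almonds: 80 g × 32/9 ÷ 28.35 g/oz ≈ 10.0 oz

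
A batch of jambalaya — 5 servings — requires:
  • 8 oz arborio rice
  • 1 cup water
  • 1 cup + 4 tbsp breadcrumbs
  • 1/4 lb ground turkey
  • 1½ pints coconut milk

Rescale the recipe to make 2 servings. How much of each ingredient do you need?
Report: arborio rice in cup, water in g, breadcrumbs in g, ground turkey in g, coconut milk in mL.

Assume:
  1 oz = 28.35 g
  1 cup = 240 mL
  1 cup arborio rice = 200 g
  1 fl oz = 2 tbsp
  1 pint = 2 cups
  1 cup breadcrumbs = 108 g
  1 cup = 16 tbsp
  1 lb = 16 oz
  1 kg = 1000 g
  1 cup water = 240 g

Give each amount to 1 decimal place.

arborio rice: 0.5 cup; water: 96.0 g; breadcrumbs: 54.0 g; ground turkey: 45.4 g; coconut milk: 288.0 mL

Scaling factor: 2/5 = 0.4.
arborio rice: 8 oz × 2/5 × 28.35 g/oz ÷ 200 g/cup ≈ 0.5 cup
water: 1 cup × 2/5 × 240 g/cup = 96.0 g
breadcrumbs: (1 cup + 4 tbsp = 1.25 cup) × 2/5 × 108 g/cup = 54.0 g
ground turkey: 0.25 lb × 2/5 × 16 oz/lb × 28.35 g/oz ≈ 45.4 g
coconut milk: 1.5 pint × 2/5 × 2 cup/pint × 240 mL/cup = 288.0 mL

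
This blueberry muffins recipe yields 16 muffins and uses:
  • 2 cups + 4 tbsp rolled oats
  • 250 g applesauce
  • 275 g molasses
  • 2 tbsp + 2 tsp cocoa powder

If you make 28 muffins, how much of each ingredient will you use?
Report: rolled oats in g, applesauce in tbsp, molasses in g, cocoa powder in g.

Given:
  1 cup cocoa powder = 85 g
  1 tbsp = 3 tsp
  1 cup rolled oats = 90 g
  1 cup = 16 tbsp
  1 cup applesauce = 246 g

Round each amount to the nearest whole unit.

rolled oats: 354 g; applesauce: 28 tbsp; molasses: 481 g; cocoa powder: 25 g

Scaling factor: 28/16 = 7/4 = 1.75.
rolled oats: (2 cup + 4 tbsp = 2.25 cup) × 7/4 × 90 g/cup ≈ 354 g
applesauce: 250 g × 7/4 ÷ 246 g/cup × 16 tbsp/cup ≈ 28 tbsp
molasses: 275 g × 7/4 ≈ 481 g
cocoa powder: (2 tbsp + 2 tsp = 8/3 tbsp) × 7/4 ÷ 16 tbsp/cup × 85 g/cup ≈ 25 g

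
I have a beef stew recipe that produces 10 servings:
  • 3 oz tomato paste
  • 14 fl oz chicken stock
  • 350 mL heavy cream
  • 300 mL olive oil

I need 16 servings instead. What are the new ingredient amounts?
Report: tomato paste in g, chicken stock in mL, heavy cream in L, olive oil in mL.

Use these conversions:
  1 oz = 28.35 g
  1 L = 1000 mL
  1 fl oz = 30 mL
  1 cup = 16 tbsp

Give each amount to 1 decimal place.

Scaling factor: 16/10 = 8/5 = 1.6.
tomato paste: 3 oz × 8/5 × 28.35 g/oz ≈ 136.1 g
chicken stock: 14 fl oz × 8/5 × 30 mL/fl oz = 672.0 mL
heavy cream: 350 mL × 8/5 ÷ 1000 mL/L ≈ 0.6 L
olive oil: 300 mL × 8/5 = 480.0 mL

tomato paste: 136.1 g; chicken stock: 672.0 mL; heavy cream: 0.6 L; olive oil: 480.0 mL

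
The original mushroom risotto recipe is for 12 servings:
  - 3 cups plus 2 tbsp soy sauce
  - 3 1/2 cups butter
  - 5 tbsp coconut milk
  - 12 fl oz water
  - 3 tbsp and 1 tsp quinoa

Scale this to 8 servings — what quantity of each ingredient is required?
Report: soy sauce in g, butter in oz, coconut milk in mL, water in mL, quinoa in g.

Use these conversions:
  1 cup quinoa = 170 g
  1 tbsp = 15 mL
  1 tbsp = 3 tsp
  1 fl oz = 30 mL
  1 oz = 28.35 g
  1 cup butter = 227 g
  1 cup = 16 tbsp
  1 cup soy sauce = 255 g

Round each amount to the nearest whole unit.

Scaling factor: 8/12 = 2/3.
soy sauce: (3 cup + 2 tbsp = 3.125 cup) × 2/3 × 255 g/cup ≈ 531 g
butter: 3.5 cup × 2/3 × 227 g/cup ÷ 28.35 g/oz ≈ 19 oz
coconut milk: 5 tbsp × 2/3 × 15 mL/tbsp = 50 mL
water: 12 fl oz × 2/3 × 30 mL/fl oz = 240 mL
quinoa: (3 tbsp + 1 tsp = 10/3 tbsp) × 2/3 ÷ 16 tbsp/cup × 170 g/cup ≈ 24 g

soy sauce: 531 g; butter: 19 oz; coconut milk: 50 mL; water: 240 mL; quinoa: 24 g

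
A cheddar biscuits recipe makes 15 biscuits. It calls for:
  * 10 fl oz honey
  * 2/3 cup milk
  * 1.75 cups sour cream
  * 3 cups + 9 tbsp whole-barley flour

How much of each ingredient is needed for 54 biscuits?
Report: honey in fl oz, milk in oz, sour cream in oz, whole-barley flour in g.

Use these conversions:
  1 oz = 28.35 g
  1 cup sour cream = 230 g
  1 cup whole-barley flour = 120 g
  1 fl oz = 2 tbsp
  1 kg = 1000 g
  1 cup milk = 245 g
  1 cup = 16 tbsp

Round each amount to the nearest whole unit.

Scaling factor: 54/15 = 18/5 = 3.6.
honey: 10 fl oz × 18/5 = 36 fl oz
milk: 2/3 cup × 18/5 × 245 g/cup ÷ 28.35 g/oz ≈ 21 oz
sour cream: 1.75 cup × 18/5 × 230 g/cup ÷ 28.35 g/oz ≈ 51 oz
whole-barley flour: (3 cup + 9 tbsp = 3.5625 cup) × 18/5 × 120 g/cup = 1539 g

honey: 36 fl oz; milk: 21 oz; sour cream: 51 oz; whole-barley flour: 1539 g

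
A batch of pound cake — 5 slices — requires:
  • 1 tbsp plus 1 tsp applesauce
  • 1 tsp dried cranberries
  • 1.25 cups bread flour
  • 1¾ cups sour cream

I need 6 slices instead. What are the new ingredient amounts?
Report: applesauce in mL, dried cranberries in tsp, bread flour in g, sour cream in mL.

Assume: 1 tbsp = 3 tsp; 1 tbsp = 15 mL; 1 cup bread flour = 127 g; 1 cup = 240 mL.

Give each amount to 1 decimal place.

Scaling factor: 6/5 = 1.2.
applesauce: (1 tbsp + 1 tsp = 4/3 tbsp) × 6/5 × 15 mL/tbsp = 24.0 mL
dried cranberries: 1 tsp × 6/5 = 1.2 tsp
bread flour: 1.25 cup × 6/5 × 127 g/cup = 190.5 g
sour cream: 1.75 cup × 6/5 × 240 mL/cup = 504.0 mL

applesauce: 24.0 mL; dried cranberries: 1.2 tsp; bread flour: 190.5 g; sour cream: 504.0 mL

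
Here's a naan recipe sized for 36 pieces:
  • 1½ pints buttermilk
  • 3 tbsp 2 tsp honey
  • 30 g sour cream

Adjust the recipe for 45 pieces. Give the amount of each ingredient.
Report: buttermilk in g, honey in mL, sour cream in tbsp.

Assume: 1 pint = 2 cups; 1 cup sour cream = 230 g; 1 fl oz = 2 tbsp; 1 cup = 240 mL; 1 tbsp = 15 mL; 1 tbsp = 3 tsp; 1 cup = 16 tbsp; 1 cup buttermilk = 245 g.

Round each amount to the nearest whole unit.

buttermilk: 919 g; honey: 69 mL; sour cream: 3 tbsp

Scaling factor: 45/36 = 5/4 = 1.25.
buttermilk: 1.5 pint × 5/4 × 2 cup/pint × 245 g/cup ≈ 919 g
honey: (3 tbsp + 2 tsp = 11/3 tbsp) × 5/4 × 15 mL/tbsp ≈ 69 mL
sour cream: 30 g × 5/4 ÷ 230 g/cup × 16 tbsp/cup ≈ 3 tbsp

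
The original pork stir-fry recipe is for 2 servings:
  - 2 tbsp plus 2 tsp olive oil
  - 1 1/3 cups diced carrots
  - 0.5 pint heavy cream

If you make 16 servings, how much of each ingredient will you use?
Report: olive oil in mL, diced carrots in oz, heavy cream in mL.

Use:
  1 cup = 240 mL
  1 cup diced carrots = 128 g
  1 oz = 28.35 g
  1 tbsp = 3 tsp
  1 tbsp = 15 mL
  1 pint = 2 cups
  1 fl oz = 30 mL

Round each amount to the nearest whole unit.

Scaling factor: 16/2 = 8.
olive oil: (2 tbsp + 2 tsp = 8/3 tbsp) × 8 × 15 mL/tbsp = 320 mL
diced carrots: 4/3 cup × 8 × 128 g/cup ÷ 28.35 g/oz ≈ 48 oz
heavy cream: 0.5 pint × 8 × 2 cup/pint × 240 mL/cup = 1920 mL

olive oil: 320 mL; diced carrots: 48 oz; heavy cream: 1920 mL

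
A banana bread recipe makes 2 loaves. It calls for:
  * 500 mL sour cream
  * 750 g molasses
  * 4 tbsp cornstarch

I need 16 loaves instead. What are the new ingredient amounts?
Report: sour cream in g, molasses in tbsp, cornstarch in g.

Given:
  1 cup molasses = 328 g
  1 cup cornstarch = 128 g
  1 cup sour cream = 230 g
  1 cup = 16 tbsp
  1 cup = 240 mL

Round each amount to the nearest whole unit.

Scaling factor: 16/2 = 8.
sour cream: 500 mL × 8 ÷ 240 mL/cup × 230 g/cup ≈ 3833 g
molasses: 750 g × 8 ÷ 328 g/cup × 16 tbsp/cup ≈ 293 tbsp
cornstarch: 4 tbsp × 8 ÷ 16 tbsp/cup × 128 g/cup = 256 g

sour cream: 3833 g; molasses: 293 tbsp; cornstarch: 256 g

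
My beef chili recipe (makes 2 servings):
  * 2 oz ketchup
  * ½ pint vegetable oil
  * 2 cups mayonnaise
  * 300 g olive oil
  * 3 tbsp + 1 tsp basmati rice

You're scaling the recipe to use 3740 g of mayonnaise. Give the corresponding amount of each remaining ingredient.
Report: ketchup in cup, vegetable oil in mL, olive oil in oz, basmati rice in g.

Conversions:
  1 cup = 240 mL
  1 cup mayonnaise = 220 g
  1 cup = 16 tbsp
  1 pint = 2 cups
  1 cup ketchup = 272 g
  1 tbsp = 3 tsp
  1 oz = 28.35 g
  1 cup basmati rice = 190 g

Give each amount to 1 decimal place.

The original recipe has 440 g of mayonnaise, so the scaling factor is 3740 ÷ 440 = 17/2 = 8.5.
ketchup: 2 oz × 17/2 × 28.35 g/oz ÷ 272 g/cup ≈ 1.8 cup
vegetable oil: 0.5 pint × 17/2 × 2 cup/pint × 240 mL/cup = 2040.0 mL
olive oil: 300 g × 17/2 ÷ 28.35 g/oz ≈ 89.9 oz
basmati rice: (3 tbsp + 1 tsp = 10/3 tbsp) × 17/2 ÷ 16 tbsp/cup × 190 g/cup ≈ 336.5 g

ketchup: 1.8 cup; vegetable oil: 2040.0 mL; olive oil: 89.9 oz; basmati rice: 336.5 g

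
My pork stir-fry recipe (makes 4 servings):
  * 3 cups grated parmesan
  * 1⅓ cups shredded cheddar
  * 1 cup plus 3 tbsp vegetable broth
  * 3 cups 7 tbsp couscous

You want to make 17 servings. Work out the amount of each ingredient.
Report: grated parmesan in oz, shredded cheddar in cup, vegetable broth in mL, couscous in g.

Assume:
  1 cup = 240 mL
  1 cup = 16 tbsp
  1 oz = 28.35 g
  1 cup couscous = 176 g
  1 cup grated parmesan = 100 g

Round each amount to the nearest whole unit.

Scaling factor: 17/4 = 4.25.
grated parmesan: 3 cup × 17/4 × 100 g/cup ÷ 28.35 g/oz ≈ 45 oz
shredded cheddar: 4/3 cup × 17/4 ≈ 6 cup
vegetable broth: (1 cup + 3 tbsp = 1.1875 cup) × 17/4 × 240 mL/cup ≈ 1211 mL
couscous: (3 cup + 7 tbsp = 3.4375 cup) × 17/4 × 176 g/cup ≈ 2571 g

grated parmesan: 45 oz; shredded cheddar: 6 cup; vegetable broth: 1211 mL; couscous: 2571 g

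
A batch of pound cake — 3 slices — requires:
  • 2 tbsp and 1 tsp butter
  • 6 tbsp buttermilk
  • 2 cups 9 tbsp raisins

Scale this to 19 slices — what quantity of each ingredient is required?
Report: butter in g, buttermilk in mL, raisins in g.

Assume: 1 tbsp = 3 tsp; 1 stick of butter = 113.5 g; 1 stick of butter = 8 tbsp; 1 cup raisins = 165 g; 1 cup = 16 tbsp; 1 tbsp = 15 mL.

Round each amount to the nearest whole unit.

butter: 210 g; buttermilk: 570 mL; raisins: 2678 g

Scaling factor: 19/3.
butter: (2 tbsp + 1 tsp = 7/3 tbsp) × 19/3 ÷ 8 tbsp/stick × 113.5 g/stick ≈ 210 g
buttermilk: 6 tbsp × 19/3 × 15 mL/tbsp = 570 mL
raisins: (2 cup + 9 tbsp = 2.5625 cup) × 19/3 × 165 g/cup ≈ 2678 g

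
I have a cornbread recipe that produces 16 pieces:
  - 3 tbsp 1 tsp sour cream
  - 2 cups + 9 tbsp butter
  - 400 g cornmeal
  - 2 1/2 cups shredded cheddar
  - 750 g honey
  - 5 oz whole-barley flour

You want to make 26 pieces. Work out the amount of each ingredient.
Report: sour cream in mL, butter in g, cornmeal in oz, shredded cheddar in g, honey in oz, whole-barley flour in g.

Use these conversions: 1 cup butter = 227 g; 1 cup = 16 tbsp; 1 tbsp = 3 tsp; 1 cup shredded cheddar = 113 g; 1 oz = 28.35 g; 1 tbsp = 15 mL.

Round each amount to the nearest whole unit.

sour cream: 81 mL; butter: 945 g; cornmeal: 23 oz; shredded cheddar: 459 g; honey: 43 oz; whole-barley flour: 230 g

Scaling factor: 26/16 = 13/8 = 1.625.
sour cream: (3 tbsp + 1 tsp = 10/3 tbsp) × 13/8 × 15 mL/tbsp ≈ 81 mL
butter: (2 cup + 9 tbsp = 2.5625 cup) × 13/8 × 227 g/cup ≈ 945 g
cornmeal: 400 g × 13/8 ÷ 28.35 g/oz ≈ 23 oz
shredded cheddar: 2.5 cup × 13/8 × 113 g/cup ≈ 459 g
honey: 750 g × 13/8 ÷ 28.35 g/oz ≈ 43 oz
whole-barley flour: 5 oz × 13/8 × 28.35 g/oz ≈ 230 g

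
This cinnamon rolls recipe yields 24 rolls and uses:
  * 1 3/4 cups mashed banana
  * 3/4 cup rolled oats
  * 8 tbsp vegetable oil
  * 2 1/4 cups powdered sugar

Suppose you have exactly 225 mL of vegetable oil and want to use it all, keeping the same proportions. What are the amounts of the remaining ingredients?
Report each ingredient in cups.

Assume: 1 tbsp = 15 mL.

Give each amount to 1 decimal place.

mashed banana: 3.3 cup; rolled oats: 1.4 cup; powdered sugar: 4.2 cup

The original recipe has 120 mL of vegetable oil, so the scaling factor is 225 ÷ 120 = 15/8 = 1.875.
mashed banana: 1.75 cup × 15/8 ≈ 3.3 cup
rolled oats: 0.75 cup × 15/8 ≈ 1.4 cup
powdered sugar: 2.25 cup × 15/8 ≈ 4.2 cup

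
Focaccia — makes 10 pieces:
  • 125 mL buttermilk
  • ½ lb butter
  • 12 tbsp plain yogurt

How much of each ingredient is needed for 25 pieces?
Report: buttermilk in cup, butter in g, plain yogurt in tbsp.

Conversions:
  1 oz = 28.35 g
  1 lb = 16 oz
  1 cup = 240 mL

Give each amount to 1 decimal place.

Scaling factor: 25/10 = 5/2 = 2.5.
buttermilk: 125 mL × 5/2 ÷ 240 mL/cup ≈ 1.3 cup
butter: 0.5 lb × 5/2 × 16 oz/lb × 28.35 g/oz = 567.0 g
plain yogurt: 12 tbsp × 5/2 = 30.0 tbsp

buttermilk: 1.3 cup; butter: 567.0 g; plain yogurt: 30.0 tbsp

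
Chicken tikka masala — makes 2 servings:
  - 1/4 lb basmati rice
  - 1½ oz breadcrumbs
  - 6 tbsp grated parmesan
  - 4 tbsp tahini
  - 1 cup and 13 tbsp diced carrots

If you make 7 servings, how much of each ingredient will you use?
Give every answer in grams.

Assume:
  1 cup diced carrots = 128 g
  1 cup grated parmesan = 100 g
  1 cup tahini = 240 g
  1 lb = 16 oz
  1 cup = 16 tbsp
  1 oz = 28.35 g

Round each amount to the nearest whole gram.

basmati rice: 397 g; breadcrumbs: 149 g; grated parmesan: 131 g; tahini: 210 g; diced carrots: 812 g

Scaling factor: 7/2 = 3.5.
basmati rice: 0.25 lb × 7/2 × 16 oz/lb × 28.35 g/oz ≈ 397 g
breadcrumbs: 1.5 oz × 7/2 × 28.35 g/oz ≈ 149 g
grated parmesan: 6 tbsp × 7/2 ÷ 16 tbsp/cup × 100 g/cup ≈ 131 g
tahini: 4 tbsp × 7/2 ÷ 16 tbsp/cup × 240 g/cup = 210 g
diced carrots: (1 cup + 13 tbsp = 1.8125 cup) × 7/2 × 128 g/cup = 812 g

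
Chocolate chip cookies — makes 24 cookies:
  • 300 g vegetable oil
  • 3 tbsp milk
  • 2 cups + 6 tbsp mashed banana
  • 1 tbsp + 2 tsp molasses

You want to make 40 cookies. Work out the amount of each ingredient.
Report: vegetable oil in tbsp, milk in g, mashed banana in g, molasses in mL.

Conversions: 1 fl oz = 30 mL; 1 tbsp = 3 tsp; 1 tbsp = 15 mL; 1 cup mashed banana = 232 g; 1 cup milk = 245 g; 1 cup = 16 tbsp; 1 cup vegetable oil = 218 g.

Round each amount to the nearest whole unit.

vegetable oil: 37 tbsp; milk: 77 g; mashed banana: 918 g; molasses: 42 mL

Scaling factor: 40/24 = 5/3.
vegetable oil: 300 g × 5/3 ÷ 218 g/cup × 16 tbsp/cup ≈ 37 tbsp
milk: 3 tbsp × 5/3 ÷ 16 tbsp/cup × 245 g/cup ≈ 77 g
mashed banana: (2 cup + 6 tbsp = 2.375 cup) × 5/3 × 232 g/cup ≈ 918 g
molasses: (1 tbsp + 2 tsp = 5/3 tbsp) × 5/3 × 15 mL/tbsp ≈ 42 mL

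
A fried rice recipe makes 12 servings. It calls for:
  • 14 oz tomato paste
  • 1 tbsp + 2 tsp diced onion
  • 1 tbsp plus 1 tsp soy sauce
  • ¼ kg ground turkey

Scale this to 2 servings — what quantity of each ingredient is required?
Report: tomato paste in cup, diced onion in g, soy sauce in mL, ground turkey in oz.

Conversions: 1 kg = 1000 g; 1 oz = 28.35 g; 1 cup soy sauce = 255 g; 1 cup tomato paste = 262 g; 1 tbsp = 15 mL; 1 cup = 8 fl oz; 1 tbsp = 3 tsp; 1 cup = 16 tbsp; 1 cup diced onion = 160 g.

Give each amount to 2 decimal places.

tomato paste: 0.25 cup; diced onion: 2.78 g; soy sauce: 3.33 mL; ground turkey: 1.47 oz

Scaling factor: 2/12 = 1/6.
tomato paste: 14 oz × 1/6 × 28.35 g/oz ÷ 262 g/cup ≈ 0.25 cup
diced onion: (1 tbsp + 2 tsp = 5/3 tbsp) × 1/6 ÷ 16 tbsp/cup × 160 g/cup ≈ 2.78 g
soy sauce: (1 tbsp + 1 tsp = 4/3 tbsp) × 1/6 × 15 mL/tbsp ≈ 3.33 mL
ground turkey: 0.25 kg × 1/6 × 1000 g/kg ÷ 28.35 g/oz ≈ 1.47 oz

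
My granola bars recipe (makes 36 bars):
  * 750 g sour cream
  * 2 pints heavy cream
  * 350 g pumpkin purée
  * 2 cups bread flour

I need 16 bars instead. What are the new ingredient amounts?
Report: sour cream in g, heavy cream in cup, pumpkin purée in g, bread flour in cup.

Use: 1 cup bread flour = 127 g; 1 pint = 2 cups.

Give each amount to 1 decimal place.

Scaling factor: 16/36 = 4/9.
sour cream: 750 g × 4/9 ≈ 333.3 g
heavy cream: 2 pint × 4/9 × 2 cup/pint ≈ 1.8 cup
pumpkin purée: 350 g × 4/9 ≈ 155.6 g
bread flour: 2 cup × 4/9 ≈ 0.9 cup

sour cream: 333.3 g; heavy cream: 1.8 cup; pumpkin purée: 155.6 g; bread flour: 0.9 cup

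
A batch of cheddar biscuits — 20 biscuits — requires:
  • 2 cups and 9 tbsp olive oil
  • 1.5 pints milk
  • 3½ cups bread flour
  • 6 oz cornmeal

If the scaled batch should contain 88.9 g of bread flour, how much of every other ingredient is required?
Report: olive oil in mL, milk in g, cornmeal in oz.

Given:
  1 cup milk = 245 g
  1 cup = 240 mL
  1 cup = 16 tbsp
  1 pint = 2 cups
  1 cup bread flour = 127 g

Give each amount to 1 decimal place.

The original recipe has 444.5 g of bread flour, so the scaling factor is 88.9 ÷ 444.5 = 1/5 = 0.2.
olive oil: (2 cup + 9 tbsp = 2.5625 cup) × 1/5 × 240 mL/cup = 123.0 mL
milk: 1.5 pint × 1/5 × 2 cup/pint × 245 g/cup = 147.0 g
cornmeal: 6 oz × 1/5 = 1.2 oz

olive oil: 123.0 mL; milk: 147.0 g; cornmeal: 1.2 oz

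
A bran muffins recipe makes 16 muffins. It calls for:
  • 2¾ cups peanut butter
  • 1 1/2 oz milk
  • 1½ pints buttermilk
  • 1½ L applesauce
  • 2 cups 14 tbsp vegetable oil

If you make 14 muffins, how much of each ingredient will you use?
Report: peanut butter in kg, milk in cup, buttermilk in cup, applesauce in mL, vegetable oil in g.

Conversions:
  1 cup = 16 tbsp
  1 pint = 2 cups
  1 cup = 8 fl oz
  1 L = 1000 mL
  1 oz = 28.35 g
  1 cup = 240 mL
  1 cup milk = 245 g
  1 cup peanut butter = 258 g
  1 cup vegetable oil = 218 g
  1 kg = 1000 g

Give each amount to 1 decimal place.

Scaling factor: 14/16 = 7/8 = 0.875.
peanut butter: 2.75 cup × 7/8 × 258 g/cup ÷ 1000 g/kg ≈ 0.6 kg
milk: 1.5 oz × 7/8 × 28.35 g/oz ÷ 245 g/cup ≈ 0.2 cup
buttermilk: 1.5 pint × 7/8 × 2 cup/pint ≈ 2.6 cup
applesauce: 1.5 L × 7/8 × 1000 mL/L = 1312.5 mL
vegetable oil: (2 cup + 14 tbsp = 2.875 cup) × 7/8 × 218 g/cup ≈ 548.4 g

peanut butter: 0.6 kg; milk: 0.2 cup; buttermilk: 2.6 cup; applesauce: 1312.5 mL; vegetable oil: 548.4 g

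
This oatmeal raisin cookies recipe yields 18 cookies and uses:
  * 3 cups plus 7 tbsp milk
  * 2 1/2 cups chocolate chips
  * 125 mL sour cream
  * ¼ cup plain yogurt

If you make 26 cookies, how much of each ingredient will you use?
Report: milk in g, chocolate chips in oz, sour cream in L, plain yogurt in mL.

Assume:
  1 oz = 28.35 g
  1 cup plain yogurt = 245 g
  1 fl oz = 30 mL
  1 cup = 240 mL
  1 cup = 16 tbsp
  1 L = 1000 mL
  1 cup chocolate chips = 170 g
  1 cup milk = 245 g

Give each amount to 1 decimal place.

Scaling factor: 26/18 = 13/9.
milk: (3 cup + 7 tbsp = 3.4375 cup) × 13/9 × 245 g/cup ≈ 1216.5 g
chocolate chips: 2.5 cup × 13/9 × 170 g/cup ÷ 28.35 g/oz ≈ 21.7 oz
sour cream: 125 mL × 13/9 ÷ 1000 mL/L ≈ 0.2 L
plain yogurt: 0.25 cup × 13/9 × 240 mL/cup ≈ 86.7 mL

milk: 1216.5 g; chocolate chips: 21.7 oz; sour cream: 0.2 L; plain yogurt: 86.7 mL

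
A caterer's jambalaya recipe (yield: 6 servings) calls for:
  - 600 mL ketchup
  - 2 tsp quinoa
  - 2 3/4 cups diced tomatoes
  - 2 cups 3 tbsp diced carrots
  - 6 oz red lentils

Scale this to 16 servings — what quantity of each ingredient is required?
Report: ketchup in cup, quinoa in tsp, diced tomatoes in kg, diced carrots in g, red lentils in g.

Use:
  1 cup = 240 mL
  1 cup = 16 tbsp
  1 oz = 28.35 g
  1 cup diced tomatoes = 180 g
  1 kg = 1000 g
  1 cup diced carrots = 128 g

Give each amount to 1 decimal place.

Scaling factor: 16/6 = 8/3.
ketchup: 600 mL × 8/3 ÷ 240 mL/cup ≈ 6.7 cup
quinoa: 2 tsp × 8/3 ≈ 5.3 tsp
diced tomatoes: 2.75 cup × 8/3 × 180 g/cup ÷ 1000 g/kg ≈ 1.3 kg
diced carrots: (2 cup + 3 tbsp = 2.1875 cup) × 8/3 × 128 g/cup ≈ 746.7 g
red lentils: 6 oz × 8/3 × 28.35 g/oz = 453.6 g

ketchup: 6.7 cup; quinoa: 5.3 tsp; diced tomatoes: 1.3 kg; diced carrots: 746.7 g; red lentils: 453.6 g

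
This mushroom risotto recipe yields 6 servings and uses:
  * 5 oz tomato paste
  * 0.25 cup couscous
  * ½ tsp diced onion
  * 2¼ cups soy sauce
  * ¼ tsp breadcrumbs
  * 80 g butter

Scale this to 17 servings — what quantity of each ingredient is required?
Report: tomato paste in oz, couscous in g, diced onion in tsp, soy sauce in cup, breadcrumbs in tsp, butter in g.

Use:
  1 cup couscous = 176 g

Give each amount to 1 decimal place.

tomato paste: 14.2 oz; couscous: 124.7 g; diced onion: 1.4 tsp; soy sauce: 6.4 cup; breadcrumbs: 0.7 tsp; butter: 226.7 g

Scaling factor: 17/6.
tomato paste: 5 oz × 17/6 ≈ 14.2 oz
couscous: 0.25 cup × 17/6 × 176 g/cup ≈ 124.7 g
diced onion: 0.5 tsp × 17/6 ≈ 1.4 tsp
soy sauce: 2.25 cup × 17/6 ≈ 6.4 cup
breadcrumbs: 0.25 tsp × 17/6 ≈ 0.7 tsp
butter: 80 g × 17/6 ≈ 226.7 g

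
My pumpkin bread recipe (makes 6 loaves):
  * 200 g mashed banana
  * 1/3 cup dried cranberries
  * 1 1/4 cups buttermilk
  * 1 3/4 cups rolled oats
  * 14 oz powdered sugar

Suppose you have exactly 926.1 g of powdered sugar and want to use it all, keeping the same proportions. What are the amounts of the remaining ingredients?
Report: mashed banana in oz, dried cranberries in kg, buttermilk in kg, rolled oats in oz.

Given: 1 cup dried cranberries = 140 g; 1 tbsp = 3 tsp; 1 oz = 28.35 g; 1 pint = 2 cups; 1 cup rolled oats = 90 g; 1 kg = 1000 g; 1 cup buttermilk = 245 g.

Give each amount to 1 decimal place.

mashed banana: 16.5 oz; dried cranberries: 0.1 kg; buttermilk: 0.7 kg; rolled oats: 13.0 oz

The original recipe has 396.9 g of powdered sugar, so the scaling factor is 926.1 ÷ 396.9 = 7/3.
mashed banana: 200 g × 7/3 ÷ 28.35 g/oz ≈ 16.5 oz
dried cranberries: 1/3 cup × 7/3 × 140 g/cup ÷ 1000 g/kg ≈ 0.1 kg
buttermilk: 1.25 cup × 7/3 × 245 g/cup ÷ 1000 g/kg ≈ 0.7 kg
rolled oats: 1.75 cup × 7/3 × 90 g/cup ÷ 28.35 g/oz ≈ 13.0 oz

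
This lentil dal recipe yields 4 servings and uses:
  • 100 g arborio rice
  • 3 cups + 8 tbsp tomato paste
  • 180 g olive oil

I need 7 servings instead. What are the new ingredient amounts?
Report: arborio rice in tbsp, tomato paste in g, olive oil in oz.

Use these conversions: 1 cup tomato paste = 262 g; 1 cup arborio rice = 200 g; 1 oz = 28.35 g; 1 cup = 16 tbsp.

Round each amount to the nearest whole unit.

Scaling factor: 7/4 = 1.75.
arborio rice: 100 g × 7/4 ÷ 200 g/cup × 16 tbsp/cup = 14 tbsp
tomato paste: (3 cup + 8 tbsp = 3.5 cup) × 7/4 × 262 g/cup ≈ 1605 g
olive oil: 180 g × 7/4 ÷ 28.35 g/oz ≈ 11 oz

arborio rice: 14 tbsp; tomato paste: 1605 g; olive oil: 11 oz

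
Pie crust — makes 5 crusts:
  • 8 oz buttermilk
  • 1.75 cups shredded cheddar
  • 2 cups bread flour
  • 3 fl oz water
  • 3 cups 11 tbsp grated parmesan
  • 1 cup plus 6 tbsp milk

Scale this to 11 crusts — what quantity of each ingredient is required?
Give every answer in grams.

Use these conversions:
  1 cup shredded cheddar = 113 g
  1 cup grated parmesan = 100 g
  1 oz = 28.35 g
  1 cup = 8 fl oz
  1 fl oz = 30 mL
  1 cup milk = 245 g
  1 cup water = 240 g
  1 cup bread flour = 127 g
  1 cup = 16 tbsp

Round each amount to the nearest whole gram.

Scaling factor: 11/5 = 2.2.
buttermilk: 8 oz × 11/5 × 28.35 g/oz ≈ 499 g
shredded cheddar: 1.75 cup × 11/5 × 113 g/cup ≈ 435 g
bread flour: 2 cup × 11/5 × 127 g/cup ≈ 559 g
water: 3 fl oz × 11/5 ÷ 8 fl oz/cup × 240 g/cup = 198 g
grated parmesan: (3 cup + 11 tbsp = 3.6875 cup) × 11/5 × 100 g/cup ≈ 811 g
milk: (1 cup + 6 tbsp = 1.375 cup) × 11/5 × 245 g/cup ≈ 741 g

buttermilk: 499 g; shredded cheddar: 435 g; bread flour: 559 g; water: 198 g; grated parmesan: 811 g; milk: 741 g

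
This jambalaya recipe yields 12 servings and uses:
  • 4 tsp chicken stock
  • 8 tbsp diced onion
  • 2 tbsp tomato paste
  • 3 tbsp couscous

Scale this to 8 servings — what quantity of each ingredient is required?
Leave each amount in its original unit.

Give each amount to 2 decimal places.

Scaling factor: 8/12 = 2/3.
chicken stock: 4 tsp × 2/3 ≈ 2.67 tsp
diced onion: 8 tbsp × 2/3 ≈ 5.33 tbsp
tomato paste: 2 tbsp × 2/3 ≈ 1.33 tbsp
couscous: 3 tbsp × 2/3 = 2.00 tbsp

chicken stock: 2.67 tsp; diced onion: 5.33 tbsp; tomato paste: 1.33 tbsp; couscous: 2.00 tbsp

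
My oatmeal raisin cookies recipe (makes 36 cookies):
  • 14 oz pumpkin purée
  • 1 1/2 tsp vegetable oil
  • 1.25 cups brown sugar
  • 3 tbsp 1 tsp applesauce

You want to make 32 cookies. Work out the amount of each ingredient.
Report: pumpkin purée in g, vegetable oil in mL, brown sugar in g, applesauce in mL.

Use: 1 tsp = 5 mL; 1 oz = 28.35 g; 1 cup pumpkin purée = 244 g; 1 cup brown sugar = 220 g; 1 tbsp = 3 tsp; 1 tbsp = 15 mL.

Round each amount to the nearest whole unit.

Scaling factor: 32/36 = 8/9.
pumpkin purée: 14 oz × 8/9 × 28.35 g/oz ≈ 353 g
vegetable oil: 1.5 tsp × 8/9 × 5 mL/tsp ≈ 7 mL
brown sugar: 1.25 cup × 8/9 × 220 g/cup ≈ 244 g
applesauce: (3 tbsp + 1 tsp = 10/3 tbsp) × 8/9 × 15 mL/tbsp ≈ 44 mL

pumpkin purée: 353 g; vegetable oil: 7 mL; brown sugar: 244 g; applesauce: 44 mL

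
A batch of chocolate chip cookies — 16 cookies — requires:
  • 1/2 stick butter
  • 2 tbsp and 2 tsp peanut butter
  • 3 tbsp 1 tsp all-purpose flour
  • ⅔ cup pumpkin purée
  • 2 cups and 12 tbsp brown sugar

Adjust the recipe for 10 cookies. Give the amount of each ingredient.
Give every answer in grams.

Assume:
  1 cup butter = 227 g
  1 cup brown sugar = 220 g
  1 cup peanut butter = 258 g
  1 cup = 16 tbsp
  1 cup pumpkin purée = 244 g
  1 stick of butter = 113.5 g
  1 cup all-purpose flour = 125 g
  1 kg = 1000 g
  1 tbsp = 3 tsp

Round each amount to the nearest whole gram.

Scaling factor: 10/16 = 5/8 = 0.625.
butter: 0.5 stick × 5/8 × 113.5 g/stick ≈ 35 g
peanut butter: (2 tbsp + 2 tsp = 8/3 tbsp) × 5/8 ÷ 16 tbsp/cup × 258 g/cup ≈ 27 g
all-purpose flour: (3 tbsp + 1 tsp = 10/3 tbsp) × 5/8 ÷ 16 tbsp/cup × 125 g/cup ≈ 16 g
pumpkin purée: 2/3 cup × 5/8 × 244 g/cup ≈ 102 g
brown sugar: (2 cup + 12 tbsp = 2.75 cup) × 5/8 × 220 g/cup ≈ 378 g

butter: 35 g; peanut butter: 27 g; all-purpose flour: 16 g; pumpkin purée: 102 g; brown sugar: 378 g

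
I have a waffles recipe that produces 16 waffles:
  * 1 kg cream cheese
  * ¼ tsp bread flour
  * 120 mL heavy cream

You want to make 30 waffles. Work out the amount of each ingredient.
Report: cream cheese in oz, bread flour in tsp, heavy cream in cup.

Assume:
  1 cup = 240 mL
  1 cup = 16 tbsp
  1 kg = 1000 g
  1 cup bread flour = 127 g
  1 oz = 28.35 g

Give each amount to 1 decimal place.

Scaling factor: 30/16 = 15/8 = 1.875.
cream cheese: 1 kg × 15/8 × 1000 g/kg ÷ 28.35 g/oz ≈ 66.1 oz
bread flour: 0.25 tsp × 15/8 ≈ 0.5 tsp
heavy cream: 120 mL × 15/8 ÷ 240 mL/cup ≈ 0.9 cup

cream cheese: 66.1 oz; bread flour: 0.5 tsp; heavy cream: 0.9 cup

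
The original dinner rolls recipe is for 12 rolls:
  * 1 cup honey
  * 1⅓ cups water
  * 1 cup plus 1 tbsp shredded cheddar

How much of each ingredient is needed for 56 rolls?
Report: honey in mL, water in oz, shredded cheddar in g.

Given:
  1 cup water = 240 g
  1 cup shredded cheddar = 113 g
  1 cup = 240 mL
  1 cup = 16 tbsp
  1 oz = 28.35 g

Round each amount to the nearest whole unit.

Scaling factor: 56/12 = 14/3.
honey: 1 cup × 14/3 × 240 mL/cup = 1120 mL
water: 4/3 cup × 14/3 × 240 g/cup ÷ 28.35 g/oz ≈ 53 oz
shredded cheddar: (1 cup + 1 tbsp = 1.0625 cup) × 14/3 × 113 g/cup ≈ 560 g

honey: 1120 mL; water: 53 oz; shredded cheddar: 560 g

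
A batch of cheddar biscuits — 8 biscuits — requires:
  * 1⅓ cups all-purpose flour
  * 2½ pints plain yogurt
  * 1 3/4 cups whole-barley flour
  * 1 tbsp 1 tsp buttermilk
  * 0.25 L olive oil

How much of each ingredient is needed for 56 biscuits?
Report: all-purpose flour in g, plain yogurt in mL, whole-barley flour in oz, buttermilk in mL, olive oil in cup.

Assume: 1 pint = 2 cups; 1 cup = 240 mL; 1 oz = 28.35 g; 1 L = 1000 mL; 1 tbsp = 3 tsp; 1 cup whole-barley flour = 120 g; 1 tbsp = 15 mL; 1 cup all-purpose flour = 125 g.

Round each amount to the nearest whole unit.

all-purpose flour: 1167 g; plain yogurt: 8400 mL; whole-barley flour: 52 oz; buttermilk: 140 mL; olive oil: 7 cup

Scaling factor: 56/8 = 7.
all-purpose flour: 4/3 cup × 7 × 125 g/cup ≈ 1167 g
plain yogurt: 2.5 pint × 7 × 2 cup/pint × 240 mL/cup = 8400 mL
whole-barley flour: 1.75 cup × 7 × 120 g/cup ÷ 28.35 g/oz ≈ 52 oz
buttermilk: (1 tbsp + 1 tsp = 4/3 tbsp) × 7 × 15 mL/tbsp = 140 mL
olive oil: 0.25 L × 7 × 1000 mL/L ÷ 240 mL/cup ≈ 7 cup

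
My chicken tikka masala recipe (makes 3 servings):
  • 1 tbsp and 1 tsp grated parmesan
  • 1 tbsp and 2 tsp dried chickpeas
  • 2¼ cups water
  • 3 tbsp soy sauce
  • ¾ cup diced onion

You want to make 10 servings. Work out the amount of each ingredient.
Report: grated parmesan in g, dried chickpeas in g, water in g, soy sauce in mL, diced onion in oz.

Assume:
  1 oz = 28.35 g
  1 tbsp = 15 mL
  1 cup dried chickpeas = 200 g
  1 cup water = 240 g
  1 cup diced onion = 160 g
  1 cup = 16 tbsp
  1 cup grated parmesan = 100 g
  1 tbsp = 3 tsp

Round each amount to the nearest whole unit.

Scaling factor: 10/3.
grated parmesan: (1 tbsp + 1 tsp = 4/3 tbsp) × 10/3 ÷ 16 tbsp/cup × 100 g/cup ≈ 28 g
dried chickpeas: (1 tbsp + 2 tsp = 5/3 tbsp) × 10/3 ÷ 16 tbsp/cup × 200 g/cup ≈ 69 g
water: 2.25 cup × 10/3 × 240 g/cup = 1800 g
soy sauce: 3 tbsp × 10/3 × 15 mL/tbsp = 150 mL
diced onion: 0.75 cup × 10/3 × 160 g/cup ÷ 28.35 g/oz ≈ 14 oz

grated parmesan: 28 g; dried chickpeas: 69 g; water: 1800 g; soy sauce: 150 mL; diced onion: 14 oz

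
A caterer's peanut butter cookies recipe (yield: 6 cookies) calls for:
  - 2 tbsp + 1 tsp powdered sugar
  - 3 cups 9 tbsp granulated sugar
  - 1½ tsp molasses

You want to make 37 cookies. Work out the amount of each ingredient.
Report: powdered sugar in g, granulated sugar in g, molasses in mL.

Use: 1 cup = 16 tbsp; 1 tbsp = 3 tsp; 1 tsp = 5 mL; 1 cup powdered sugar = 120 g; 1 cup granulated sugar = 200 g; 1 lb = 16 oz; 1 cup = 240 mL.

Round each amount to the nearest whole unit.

Scaling factor: 37/6.
powdered sugar: (2 tbsp + 1 tsp = 7/3 tbsp) × 37/6 ÷ 16 tbsp/cup × 120 g/cup ≈ 108 g
granulated sugar: (3 cup + 9 tbsp = 3.5625 cup) × 37/6 × 200 g/cup ≈ 4394 g
molasses: 1.5 tsp × 37/6 × 5 mL/tsp ≈ 46 mL

powdered sugar: 108 g; granulated sugar: 4394 g; molasses: 46 mL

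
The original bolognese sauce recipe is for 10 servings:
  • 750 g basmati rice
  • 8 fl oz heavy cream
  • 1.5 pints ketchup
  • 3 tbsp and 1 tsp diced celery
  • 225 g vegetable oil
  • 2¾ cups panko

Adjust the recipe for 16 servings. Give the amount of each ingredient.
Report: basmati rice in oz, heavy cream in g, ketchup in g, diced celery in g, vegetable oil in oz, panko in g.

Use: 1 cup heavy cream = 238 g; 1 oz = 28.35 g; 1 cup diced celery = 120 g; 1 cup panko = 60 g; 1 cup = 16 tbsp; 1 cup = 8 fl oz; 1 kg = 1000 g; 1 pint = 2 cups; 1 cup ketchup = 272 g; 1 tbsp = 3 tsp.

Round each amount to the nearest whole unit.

basmati rice: 42 oz; heavy cream: 381 g; ketchup: 1306 g; diced celery: 40 g; vegetable oil: 13 oz; panko: 264 g

Scaling factor: 16/10 = 8/5 = 1.6.
basmati rice: 750 g × 8/5 ÷ 28.35 g/oz ≈ 42 oz
heavy cream: 8 fl oz × 8/5 ÷ 8 fl oz/cup × 238 g/cup ≈ 381 g
ketchup: 1.5 pint × 8/5 × 2 cup/pint × 272 g/cup ≈ 1306 g
diced celery: (3 tbsp + 1 tsp = 10/3 tbsp) × 8/5 ÷ 16 tbsp/cup × 120 g/cup = 40 g
vegetable oil: 225 g × 8/5 ÷ 28.35 g/oz ≈ 13 oz
panko: 2.75 cup × 8/5 × 60 g/cup = 264 g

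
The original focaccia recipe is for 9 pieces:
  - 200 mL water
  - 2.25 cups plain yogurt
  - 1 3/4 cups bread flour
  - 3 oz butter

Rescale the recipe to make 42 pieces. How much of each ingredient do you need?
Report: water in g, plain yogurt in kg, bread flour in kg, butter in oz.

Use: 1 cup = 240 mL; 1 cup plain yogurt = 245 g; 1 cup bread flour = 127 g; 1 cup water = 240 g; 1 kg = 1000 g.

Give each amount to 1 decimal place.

water: 933.3 g; plain yogurt: 2.6 kg; bread flour: 1.0 kg; butter: 14.0 oz

Scaling factor: 42/9 = 14/3.
water: 200 mL × 14/3 ÷ 240 mL/cup × 240 g/cup ≈ 933.3 g
plain yogurt: 2.25 cup × 14/3 × 245 g/cup ÷ 1000 g/kg ≈ 2.6 kg
bread flour: 1.75 cup × 14/3 × 127 g/cup ÷ 1000 g/kg ≈ 1.0 kg
butter: 3 oz × 14/3 = 14.0 oz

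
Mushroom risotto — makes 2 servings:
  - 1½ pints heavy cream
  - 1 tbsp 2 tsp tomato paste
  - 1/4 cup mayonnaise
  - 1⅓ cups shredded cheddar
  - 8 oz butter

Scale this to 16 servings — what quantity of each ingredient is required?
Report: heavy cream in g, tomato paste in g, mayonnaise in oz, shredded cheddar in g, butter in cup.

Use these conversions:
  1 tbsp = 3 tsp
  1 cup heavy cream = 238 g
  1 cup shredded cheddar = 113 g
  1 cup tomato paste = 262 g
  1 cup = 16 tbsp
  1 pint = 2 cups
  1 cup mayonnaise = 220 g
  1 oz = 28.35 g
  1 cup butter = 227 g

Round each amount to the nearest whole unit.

heavy cream: 5712 g; tomato paste: 218 g; mayonnaise: 16 oz; shredded cheddar: 1205 g; butter: 8 cup

Scaling factor: 16/2 = 8.
heavy cream: 1.5 pint × 8 × 2 cup/pint × 238 g/cup = 5712 g
tomato paste: (1 tbsp + 2 tsp = 5/3 tbsp) × 8 ÷ 16 tbsp/cup × 262 g/cup ≈ 218 g
mayonnaise: 0.25 cup × 8 × 220 g/cup ÷ 28.35 g/oz ≈ 16 oz
shredded cheddar: 4/3 cup × 8 × 113 g/cup ≈ 1205 g
butter: 8 oz × 8 × 28.35 g/oz ÷ 227 g/cup ≈ 8 cup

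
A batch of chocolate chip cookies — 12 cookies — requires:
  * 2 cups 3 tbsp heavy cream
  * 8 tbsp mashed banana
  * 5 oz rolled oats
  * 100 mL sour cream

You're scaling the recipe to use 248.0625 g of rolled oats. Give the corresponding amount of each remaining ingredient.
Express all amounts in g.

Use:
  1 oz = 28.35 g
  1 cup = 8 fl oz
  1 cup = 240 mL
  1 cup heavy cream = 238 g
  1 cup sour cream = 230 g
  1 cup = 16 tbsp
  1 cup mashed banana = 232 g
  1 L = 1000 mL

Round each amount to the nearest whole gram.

The original recipe has 141.75 g of rolled oats, so the scaling factor is 248.0625 ÷ 141.75 = 7/4 = 1.75.
heavy cream: (2 cup + 3 tbsp = 2.1875 cup) × 7/4 × 238 g/cup ≈ 911 g
mashed banana: 8 tbsp × 7/4 ÷ 16 tbsp/cup × 232 g/cup = 203 g
sour cream: 100 mL × 7/4 ÷ 240 mL/cup × 230 g/cup ≈ 168 g

heavy cream: 911 g; mashed banana: 203 g; sour cream: 168 g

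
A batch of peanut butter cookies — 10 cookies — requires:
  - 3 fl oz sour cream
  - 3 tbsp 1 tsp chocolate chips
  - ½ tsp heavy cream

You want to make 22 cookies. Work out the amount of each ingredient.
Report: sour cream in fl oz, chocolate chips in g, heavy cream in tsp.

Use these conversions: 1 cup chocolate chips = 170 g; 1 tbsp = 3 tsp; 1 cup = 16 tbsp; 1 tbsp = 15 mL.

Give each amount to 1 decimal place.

sour cream: 6.6 fl oz; chocolate chips: 77.9 g; heavy cream: 1.1 tsp

Scaling factor: 22/10 = 11/5 = 2.2.
sour cream: 3 fl oz × 11/5 = 6.6 fl oz
chocolate chips: (3 tbsp + 1 tsp = 10/3 tbsp) × 11/5 ÷ 16 tbsp/cup × 170 g/cup ≈ 77.9 g
heavy cream: 0.5 tsp × 11/5 = 1.1 tsp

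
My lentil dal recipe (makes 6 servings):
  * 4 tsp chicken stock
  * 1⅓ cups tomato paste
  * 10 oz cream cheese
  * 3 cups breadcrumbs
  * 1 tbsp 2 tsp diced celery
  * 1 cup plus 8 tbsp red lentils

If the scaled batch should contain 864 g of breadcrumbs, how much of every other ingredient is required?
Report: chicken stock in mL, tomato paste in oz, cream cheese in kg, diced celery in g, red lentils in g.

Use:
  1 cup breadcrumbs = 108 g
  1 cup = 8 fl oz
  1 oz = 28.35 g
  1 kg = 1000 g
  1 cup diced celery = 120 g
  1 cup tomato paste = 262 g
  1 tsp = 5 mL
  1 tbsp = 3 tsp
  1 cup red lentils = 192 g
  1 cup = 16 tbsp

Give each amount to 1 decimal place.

chicken stock: 53.3 mL; tomato paste: 32.9 oz; cream cheese: 0.8 kg; diced celery: 33.3 g; red lentils: 768.0 g

The original recipe has 324 g of breadcrumbs, so the scaling factor is 864 ÷ 324 = 8/3.
chicken stock: 4 tsp × 8/3 × 5 mL/tsp ≈ 53.3 mL
tomato paste: 4/3 cup × 8/3 × 262 g/cup ÷ 28.35 g/oz ≈ 32.9 oz
cream cheese: 10 oz × 8/3 × 28.35 g/oz ÷ 1000 g/kg ≈ 0.8 kg
diced celery: (1 tbsp + 2 tsp = 5/3 tbsp) × 8/3 ÷ 16 tbsp/cup × 120 g/cup ≈ 33.3 g
red lentils: (1 cup + 8 tbsp = 1.5 cup) × 8/3 × 192 g/cup = 768.0 g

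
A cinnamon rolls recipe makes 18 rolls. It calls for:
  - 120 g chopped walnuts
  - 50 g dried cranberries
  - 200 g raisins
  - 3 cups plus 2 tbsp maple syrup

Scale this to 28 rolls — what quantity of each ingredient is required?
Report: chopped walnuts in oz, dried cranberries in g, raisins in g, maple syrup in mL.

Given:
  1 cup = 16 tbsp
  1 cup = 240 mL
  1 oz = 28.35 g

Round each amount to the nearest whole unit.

Scaling factor: 28/18 = 14/9.
chopped walnuts: 120 g × 14/9 ÷ 28.35 g/oz ≈ 7 oz
dried cranberries: 50 g × 14/9 ≈ 78 g
raisins: 200 g × 14/9 ≈ 311 g
maple syrup: (3 cup + 2 tbsp = 3.125 cup) × 14/9 × 240 mL/cup ≈ 1167 mL

chopped walnuts: 7 oz; dried cranberries: 78 g; raisins: 311 g; maple syrup: 1167 mL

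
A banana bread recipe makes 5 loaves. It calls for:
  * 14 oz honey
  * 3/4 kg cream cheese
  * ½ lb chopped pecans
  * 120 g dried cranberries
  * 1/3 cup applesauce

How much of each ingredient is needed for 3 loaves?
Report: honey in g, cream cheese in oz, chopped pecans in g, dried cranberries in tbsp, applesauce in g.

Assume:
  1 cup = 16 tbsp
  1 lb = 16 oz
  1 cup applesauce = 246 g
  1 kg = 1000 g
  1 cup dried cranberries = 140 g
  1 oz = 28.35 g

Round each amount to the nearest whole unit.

honey: 238 g; cream cheese: 16 oz; chopped pecans: 136 g; dried cranberries: 8 tbsp; applesauce: 49 g

Scaling factor: 3/5 = 0.6.
honey: 14 oz × 3/5 × 28.35 g/oz ≈ 238 g
cream cheese: 0.75 kg × 3/5 × 1000 g/kg ÷ 28.35 g/oz ≈ 16 oz
chopped pecans: 0.5 lb × 3/5 × 16 oz/lb × 28.35 g/oz ≈ 136 g
dried cranberries: 120 g × 3/5 ÷ 140 g/cup × 16 tbsp/cup ≈ 8 tbsp
applesauce: 1/3 cup × 3/5 × 246 g/cup ≈ 49 g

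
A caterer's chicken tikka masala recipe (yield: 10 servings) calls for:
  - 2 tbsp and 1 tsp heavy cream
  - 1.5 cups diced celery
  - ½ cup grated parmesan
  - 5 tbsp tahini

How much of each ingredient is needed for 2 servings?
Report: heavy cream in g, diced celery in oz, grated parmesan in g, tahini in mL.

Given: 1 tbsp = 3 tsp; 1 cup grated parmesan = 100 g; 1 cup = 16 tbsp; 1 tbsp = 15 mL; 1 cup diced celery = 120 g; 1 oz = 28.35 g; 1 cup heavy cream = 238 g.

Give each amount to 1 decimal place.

Scaling factor: 2/10 = 1/5 = 0.2.
heavy cream: (2 tbsp + 1 tsp = 7/3 tbsp) × 1/5 ÷ 16 tbsp/cup × 238 g/cup ≈ 6.9 g
diced celery: 1.5 cup × 1/5 × 120 g/cup ÷ 28.35 g/oz ≈ 1.3 oz
grated parmesan: 0.5 cup × 1/5 × 100 g/cup = 10.0 g
tahini: 5 tbsp × 1/5 × 15 mL/tbsp = 15.0 mL

heavy cream: 6.9 g; diced celery: 1.3 oz; grated parmesan: 10.0 g; tahini: 15.0 mL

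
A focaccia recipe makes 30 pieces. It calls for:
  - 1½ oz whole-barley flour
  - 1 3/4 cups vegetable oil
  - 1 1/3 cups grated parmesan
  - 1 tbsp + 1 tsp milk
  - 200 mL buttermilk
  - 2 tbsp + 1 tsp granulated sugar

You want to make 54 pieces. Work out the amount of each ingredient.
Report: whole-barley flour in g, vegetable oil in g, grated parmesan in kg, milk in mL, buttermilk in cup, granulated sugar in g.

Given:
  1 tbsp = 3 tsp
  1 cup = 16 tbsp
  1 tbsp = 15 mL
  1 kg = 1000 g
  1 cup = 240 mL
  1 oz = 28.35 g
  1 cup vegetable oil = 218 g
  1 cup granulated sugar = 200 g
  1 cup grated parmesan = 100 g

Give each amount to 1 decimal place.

Scaling factor: 54/30 = 9/5 = 1.8.
whole-barley flour: 1.5 oz × 9/5 × 28.35 g/oz ≈ 76.5 g
vegetable oil: 1.75 cup × 9/5 × 218 g/cup = 686.7 g
grated parmesan: 4/3 cup × 9/5 × 100 g/cup ÷ 1000 g/kg ≈ 0.2 kg
milk: (1 tbsp + 1 tsp = 4/3 tbsp) × 9/5 × 15 mL/tbsp = 36.0 mL
buttermilk: 200 mL × 9/5 ÷ 240 mL/cup = 1.5 cup
granulated sugar: (2 tbsp + 1 tsp = 7/3 tbsp) × 9/5 ÷ 16 tbsp/cup × 200 g/cup = 52.5 g

whole-barley flour: 76.5 g; vegetable oil: 686.7 g; grated parmesan: 0.2 kg; milk: 36.0 mL; buttermilk: 1.5 cup; granulated sugar: 52.5 g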